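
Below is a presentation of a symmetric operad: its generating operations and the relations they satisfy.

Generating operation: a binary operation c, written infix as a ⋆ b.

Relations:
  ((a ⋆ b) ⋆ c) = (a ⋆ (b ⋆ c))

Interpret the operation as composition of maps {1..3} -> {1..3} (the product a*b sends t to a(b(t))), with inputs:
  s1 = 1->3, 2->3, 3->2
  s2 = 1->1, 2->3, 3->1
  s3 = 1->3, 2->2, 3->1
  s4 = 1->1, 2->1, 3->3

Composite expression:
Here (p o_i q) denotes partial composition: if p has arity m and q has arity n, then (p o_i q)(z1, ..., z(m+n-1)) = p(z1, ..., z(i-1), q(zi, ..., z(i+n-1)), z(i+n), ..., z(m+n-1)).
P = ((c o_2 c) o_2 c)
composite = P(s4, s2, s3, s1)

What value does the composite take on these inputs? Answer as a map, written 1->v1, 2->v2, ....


(s2 ⋆ s3) = 1->1, 2->3, 3->1
((s2 ⋆ s3) ⋆ s1) = 1->1, 2->1, 3->3
(s4 ⋆ ((s2 ⋆ s3) ⋆ s1)) = 1->1, 2->1, 3->3

1->1, 2->1, 3->3


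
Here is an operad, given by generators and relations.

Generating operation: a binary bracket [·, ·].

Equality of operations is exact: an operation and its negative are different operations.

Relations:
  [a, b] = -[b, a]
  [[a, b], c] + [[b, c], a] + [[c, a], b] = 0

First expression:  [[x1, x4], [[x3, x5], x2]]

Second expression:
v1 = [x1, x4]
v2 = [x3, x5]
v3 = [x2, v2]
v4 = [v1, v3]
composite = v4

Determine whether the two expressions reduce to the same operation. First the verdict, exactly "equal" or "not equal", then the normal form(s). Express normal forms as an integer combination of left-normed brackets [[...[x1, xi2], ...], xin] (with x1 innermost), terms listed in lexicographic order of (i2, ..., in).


Normal form of the first expression: -[[[[x1, x4], x2], x3], x5] + [[[[x1, x4], x2], x5], x3] + [[[[x1, x4], x3], x5], x2] - [[[[x1, x4], x5], x3], x2]
Normal form of the second expression: [[[[x1, x4], x2], x3], x5] - [[[[x1, x4], x2], x5], x3] - [[[[x1, x4], x3], x5], x2] + [[[[x1, x4], x5], x3], x2]
No match — not equal.

not equal; first: -[[[[x1, x4], x2], x3], x5] + [[[[x1, x4], x2], x5], x3] + [[[[x1, x4], x3], x5], x2] - [[[[x1, x4], x5], x3], x2]; second: [[[[x1, x4], x2], x3], x5] - [[[[x1, x4], x2], x5], x3] - [[[[x1, x4], x3], x5], x2] + [[[[x1, x4], x5], x3], x2]


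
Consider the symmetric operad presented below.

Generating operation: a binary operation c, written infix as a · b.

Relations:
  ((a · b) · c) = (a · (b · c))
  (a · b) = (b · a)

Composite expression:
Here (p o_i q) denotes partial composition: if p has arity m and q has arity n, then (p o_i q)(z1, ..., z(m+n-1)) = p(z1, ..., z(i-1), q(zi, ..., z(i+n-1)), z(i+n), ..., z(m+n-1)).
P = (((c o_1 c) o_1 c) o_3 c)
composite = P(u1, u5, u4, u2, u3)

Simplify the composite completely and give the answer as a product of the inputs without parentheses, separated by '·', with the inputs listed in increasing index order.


u1 · u2 · u3 · u4 · u5


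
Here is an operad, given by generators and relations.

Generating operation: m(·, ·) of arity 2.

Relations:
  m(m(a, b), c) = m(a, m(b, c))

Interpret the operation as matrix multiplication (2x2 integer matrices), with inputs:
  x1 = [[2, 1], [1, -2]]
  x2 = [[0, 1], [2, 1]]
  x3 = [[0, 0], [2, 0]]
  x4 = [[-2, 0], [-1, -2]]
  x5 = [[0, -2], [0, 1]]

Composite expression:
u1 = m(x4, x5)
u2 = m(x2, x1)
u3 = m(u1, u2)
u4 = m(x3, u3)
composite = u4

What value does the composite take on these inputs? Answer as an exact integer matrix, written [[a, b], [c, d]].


m(x4, x5) = [[0, 4], [0, 0]]
m(x2, x1) = [[1, -2], [5, 0]]
m(m(x4, x5), m(x2, x1)) = [[20, 0], [0, 0]]
m(x3, m(m(x4, x5), m(x2, x1))) = [[0, 0], [40, 0]]

[[0, 0], [40, 0]]


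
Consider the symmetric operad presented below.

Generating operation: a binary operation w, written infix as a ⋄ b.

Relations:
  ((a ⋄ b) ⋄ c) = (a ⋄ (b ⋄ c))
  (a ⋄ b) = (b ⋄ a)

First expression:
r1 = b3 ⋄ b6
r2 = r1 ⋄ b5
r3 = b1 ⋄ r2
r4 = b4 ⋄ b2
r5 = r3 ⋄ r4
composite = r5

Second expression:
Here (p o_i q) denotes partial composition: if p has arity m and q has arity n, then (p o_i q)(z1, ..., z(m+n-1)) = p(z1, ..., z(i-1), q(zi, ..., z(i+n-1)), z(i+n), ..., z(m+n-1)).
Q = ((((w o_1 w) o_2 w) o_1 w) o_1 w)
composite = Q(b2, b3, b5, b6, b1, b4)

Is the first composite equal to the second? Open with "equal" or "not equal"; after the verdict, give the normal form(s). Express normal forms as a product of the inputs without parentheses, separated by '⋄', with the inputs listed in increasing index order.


equal — both sides give b1 ⋄ b2 ⋄ b3 ⋄ b4 ⋄ b5 ⋄ b6


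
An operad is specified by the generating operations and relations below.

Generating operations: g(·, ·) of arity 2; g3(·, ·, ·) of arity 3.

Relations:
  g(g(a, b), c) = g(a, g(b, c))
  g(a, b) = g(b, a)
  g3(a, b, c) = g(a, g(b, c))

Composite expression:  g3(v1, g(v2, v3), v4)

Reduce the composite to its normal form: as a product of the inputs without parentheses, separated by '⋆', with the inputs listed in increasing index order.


v1 ⋆ v2 ⋆ v3 ⋆ v4


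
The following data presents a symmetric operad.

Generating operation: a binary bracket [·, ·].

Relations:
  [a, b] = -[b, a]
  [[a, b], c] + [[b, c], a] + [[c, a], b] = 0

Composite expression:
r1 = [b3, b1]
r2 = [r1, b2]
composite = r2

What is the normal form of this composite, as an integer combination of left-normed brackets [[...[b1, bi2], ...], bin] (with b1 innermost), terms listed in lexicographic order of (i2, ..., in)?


-[[b1, b3], b2]

Antisymmetry and Jacobi reduce to b1-anchored left-normed brackets.
Composite bracket: [[b3, b1], b2]
Each bracket splits as ab - ba, giving 4 signed words (2^2 = 4).
Only words starting with b1 matter:
  the word b1b3b2 carries sign -1 and contributes -[[b1, b3], b2]


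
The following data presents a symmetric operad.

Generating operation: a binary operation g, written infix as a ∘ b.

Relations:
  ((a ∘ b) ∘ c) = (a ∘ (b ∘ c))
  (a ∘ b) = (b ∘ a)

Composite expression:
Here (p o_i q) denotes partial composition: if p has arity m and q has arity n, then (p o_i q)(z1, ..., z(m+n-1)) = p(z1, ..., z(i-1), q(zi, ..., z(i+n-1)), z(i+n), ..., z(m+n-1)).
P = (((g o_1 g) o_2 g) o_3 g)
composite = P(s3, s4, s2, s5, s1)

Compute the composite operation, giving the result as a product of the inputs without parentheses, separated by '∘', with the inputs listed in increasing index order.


s1 ∘ s2 ∘ s3 ∘ s4 ∘ s5

Key point: g commutes, so take the s-inputs in any fixed order.
(s2 ∘ s5) spells out as s2 ∘ s5
(s4 ∘ (s2 ∘ s5)) spells out as s4 ∘ s2 ∘ s5
(s3 ∘ (s4 ∘ (s2 ∘ s5))) spells out as s3 ∘ s4 ∘ s2 ∘ s5
((s3 ∘ (s4 ∘ (s2 ∘ s5))) ∘ s1) spells out as s3 ∘ s4 ∘ s2 ∘ s5 ∘ s1
sorting the factors by input index: s1 ∘ s2 ∘ s3 ∘ s4 ∘ s5


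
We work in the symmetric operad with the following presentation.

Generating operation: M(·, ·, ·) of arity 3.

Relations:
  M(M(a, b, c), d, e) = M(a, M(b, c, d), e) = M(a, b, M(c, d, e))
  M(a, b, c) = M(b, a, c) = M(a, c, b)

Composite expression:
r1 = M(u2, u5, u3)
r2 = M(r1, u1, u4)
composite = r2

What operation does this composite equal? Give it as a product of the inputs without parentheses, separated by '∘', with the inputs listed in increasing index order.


u1 ∘ u2 ∘ u3 ∘ u4 ∘ u5


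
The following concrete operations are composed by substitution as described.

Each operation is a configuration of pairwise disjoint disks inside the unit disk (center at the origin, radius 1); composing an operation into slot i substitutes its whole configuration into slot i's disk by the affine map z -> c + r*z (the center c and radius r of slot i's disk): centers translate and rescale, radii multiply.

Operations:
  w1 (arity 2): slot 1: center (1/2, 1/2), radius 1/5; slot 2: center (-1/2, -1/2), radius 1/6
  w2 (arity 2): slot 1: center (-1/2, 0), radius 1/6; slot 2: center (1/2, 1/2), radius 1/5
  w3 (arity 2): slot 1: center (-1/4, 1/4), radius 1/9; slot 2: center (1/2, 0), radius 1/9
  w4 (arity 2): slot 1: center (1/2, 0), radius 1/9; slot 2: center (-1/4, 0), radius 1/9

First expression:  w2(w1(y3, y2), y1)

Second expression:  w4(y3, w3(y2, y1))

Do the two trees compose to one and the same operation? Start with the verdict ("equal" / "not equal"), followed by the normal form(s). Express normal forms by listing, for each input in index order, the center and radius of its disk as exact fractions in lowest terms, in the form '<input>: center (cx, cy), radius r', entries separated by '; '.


Normal form of the first expression: y1: center (1/2, 1/2), radius 1/5; y2: center (-7/12, -1/12), radius 1/36; y3: center (-5/12, 1/12), radius 1/30
Normal form of the second expression: y1: center (-7/36, 0), radius 1/81; y2: center (-5/18, 1/36), radius 1/81; y3: center (1/2, 0), radius 1/9
No match — not equal.

not equal: they reduce to y1: center (1/2, 1/2), radius 1/5; y2: center (-7/12, -1/12), radius 1/36; y3: center (-5/12, 1/12), radius 1/30 and y1: center (-7/36, 0), radius 1/81; y2: center (-5/18, 1/36), radius 1/81; y3: center (1/2, 0), radius 1/9


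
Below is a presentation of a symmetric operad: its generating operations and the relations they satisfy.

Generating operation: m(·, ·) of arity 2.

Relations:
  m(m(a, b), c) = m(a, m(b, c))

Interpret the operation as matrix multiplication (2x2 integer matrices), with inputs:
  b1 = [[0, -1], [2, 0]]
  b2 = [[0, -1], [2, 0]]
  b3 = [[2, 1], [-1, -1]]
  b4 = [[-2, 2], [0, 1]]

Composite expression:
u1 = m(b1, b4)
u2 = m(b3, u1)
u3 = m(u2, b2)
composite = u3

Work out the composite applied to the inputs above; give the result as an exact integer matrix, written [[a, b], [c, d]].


m(b1, b4) = [[0, -1], [-4, 4]]
m(b3, m(b1, b4)) = [[-4, 2], [4, -3]]
m(m(b3, m(b1, b4)), b2) = [[4, 4], [-6, -4]]

[[4, 4], [-6, -4]]


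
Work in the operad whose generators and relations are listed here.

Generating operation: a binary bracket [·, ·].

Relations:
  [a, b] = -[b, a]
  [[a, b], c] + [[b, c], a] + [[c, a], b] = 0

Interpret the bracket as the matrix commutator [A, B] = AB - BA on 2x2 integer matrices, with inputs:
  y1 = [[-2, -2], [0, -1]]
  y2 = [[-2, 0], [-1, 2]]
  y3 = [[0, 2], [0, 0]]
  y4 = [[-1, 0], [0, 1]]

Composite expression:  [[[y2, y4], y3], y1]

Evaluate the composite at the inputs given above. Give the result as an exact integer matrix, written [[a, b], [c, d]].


[[0, 16], [0, 0]]

[y2, y4] = [[0, 0], [2, 0]]
[[y2, y4], y3] = [[-4, 0], [0, 4]]
[[[y2, y4], y3], y1] = [[0, 16], [0, 0]]


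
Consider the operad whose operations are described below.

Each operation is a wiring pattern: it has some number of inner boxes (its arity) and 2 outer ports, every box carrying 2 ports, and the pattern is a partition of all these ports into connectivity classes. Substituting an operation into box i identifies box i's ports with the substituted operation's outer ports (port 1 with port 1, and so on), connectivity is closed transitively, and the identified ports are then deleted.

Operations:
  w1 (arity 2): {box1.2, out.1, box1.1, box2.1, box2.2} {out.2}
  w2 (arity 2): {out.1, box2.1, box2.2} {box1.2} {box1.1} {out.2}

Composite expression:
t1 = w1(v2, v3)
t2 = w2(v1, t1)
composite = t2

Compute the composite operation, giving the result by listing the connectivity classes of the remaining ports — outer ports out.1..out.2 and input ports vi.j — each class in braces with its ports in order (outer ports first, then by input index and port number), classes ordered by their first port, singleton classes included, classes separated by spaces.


{out.1, v2.1, v2.2, v3.1, v3.2} {out.2} {v1.1} {v1.2}

Treat the ports identified at w2 as solder joints: merge, then drop.
after w1, the pattern on (v2, v3) reads {out.1, v2.1, v2.2, v3.1, v3.2} {out.2} (out.j = its outer ports)
after w2, the pattern on (v1, v2, v3) reads {out.1, v2.1, v2.2, v3.1, v3.2} {out.2} {v1.1} {v1.2} (out.j = its outer ports)


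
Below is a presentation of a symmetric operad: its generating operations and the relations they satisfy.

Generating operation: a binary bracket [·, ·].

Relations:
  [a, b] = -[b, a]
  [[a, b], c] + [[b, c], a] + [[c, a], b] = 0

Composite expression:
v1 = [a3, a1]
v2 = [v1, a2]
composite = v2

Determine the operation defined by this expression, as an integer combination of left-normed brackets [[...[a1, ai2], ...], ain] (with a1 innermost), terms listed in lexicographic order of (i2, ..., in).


-[[a1, a3], a2]

Expand each bracket as ab - ba; the a1-initial words give the coefficients.
Composite bracket: [[a3, a1], a2]
Expanding via [a, b] = ab - ba: 4 signed words (2^2 = 4).
The a1-initial words carry the normal form:
  from a1a3a2, sign -1: term -[[a1, a3], a2]


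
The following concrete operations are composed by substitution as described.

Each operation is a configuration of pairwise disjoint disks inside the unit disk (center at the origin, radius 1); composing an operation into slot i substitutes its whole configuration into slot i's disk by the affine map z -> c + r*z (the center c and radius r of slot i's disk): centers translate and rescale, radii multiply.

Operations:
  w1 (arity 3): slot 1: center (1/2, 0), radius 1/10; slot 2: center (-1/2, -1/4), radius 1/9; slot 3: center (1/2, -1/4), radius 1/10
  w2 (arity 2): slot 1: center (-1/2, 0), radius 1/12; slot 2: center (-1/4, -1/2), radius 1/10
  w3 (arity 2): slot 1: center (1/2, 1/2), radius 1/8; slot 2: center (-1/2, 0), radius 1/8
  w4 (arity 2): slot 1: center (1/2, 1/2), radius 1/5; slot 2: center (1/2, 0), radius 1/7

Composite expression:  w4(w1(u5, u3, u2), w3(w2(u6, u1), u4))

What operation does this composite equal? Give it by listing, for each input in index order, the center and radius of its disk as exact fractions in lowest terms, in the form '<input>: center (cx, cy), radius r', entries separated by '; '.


u1: center (127/224, 1/16), radius 1/560; u2: center (3/5, 9/20), radius 1/50; u3: center (2/5, 9/20), radius 1/45; u4: center (3/7, 0), radius 1/56; u5: center (3/5, 1/2), radius 1/50; u6: center (9/16, 1/14), radius 1/672

Nesting under w4 composes maps z -> c + r*z down each u-path.
tracing u5 down its 2-map path: center (3/5, 1/2), radius 1/50
tracing u3 down its 2-map path: center (2/5, 9/20), radius 1/45
tracing u2 down its 2-map path: center (3/5, 9/20), radius 1/50
tracing u6 down its 3-map path: center (9/16, 1/14), radius 1/672
tracing u1 down its 3-map path: center (127/224, 1/16), radius 1/560
tracing u4 down its 2-map path: center (3/7, 0), radius 1/56


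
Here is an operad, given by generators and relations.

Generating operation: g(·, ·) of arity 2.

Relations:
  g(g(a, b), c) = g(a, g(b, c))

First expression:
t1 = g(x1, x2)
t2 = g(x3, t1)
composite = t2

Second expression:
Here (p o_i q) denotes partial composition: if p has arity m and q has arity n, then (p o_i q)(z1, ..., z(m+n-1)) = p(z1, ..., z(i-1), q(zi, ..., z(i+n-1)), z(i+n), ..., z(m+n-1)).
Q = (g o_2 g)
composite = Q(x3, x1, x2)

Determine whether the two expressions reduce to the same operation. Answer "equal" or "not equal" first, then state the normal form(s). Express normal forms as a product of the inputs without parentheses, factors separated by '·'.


equal; both compose to x3 · x1 · x2

The first expression reduces to x3 · x1 · x2
The second expression reduces to x3 · x1 · x2
Identical normal forms: equal.


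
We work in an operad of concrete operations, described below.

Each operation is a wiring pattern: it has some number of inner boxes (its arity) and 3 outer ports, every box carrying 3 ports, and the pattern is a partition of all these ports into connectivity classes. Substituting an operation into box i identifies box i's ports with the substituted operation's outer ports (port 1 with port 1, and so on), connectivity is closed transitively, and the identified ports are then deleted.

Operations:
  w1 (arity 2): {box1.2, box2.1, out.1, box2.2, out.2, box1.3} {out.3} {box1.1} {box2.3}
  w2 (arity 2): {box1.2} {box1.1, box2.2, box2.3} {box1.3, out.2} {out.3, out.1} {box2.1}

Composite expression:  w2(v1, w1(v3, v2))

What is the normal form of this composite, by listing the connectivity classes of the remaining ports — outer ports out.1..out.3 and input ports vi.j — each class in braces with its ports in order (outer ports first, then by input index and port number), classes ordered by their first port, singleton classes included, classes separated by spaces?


{out.1, out.3} {out.2, v1.3} {v1.1, v2.1, v2.2, v3.2, v3.3} {v1.2} {v2.3} {v3.1}


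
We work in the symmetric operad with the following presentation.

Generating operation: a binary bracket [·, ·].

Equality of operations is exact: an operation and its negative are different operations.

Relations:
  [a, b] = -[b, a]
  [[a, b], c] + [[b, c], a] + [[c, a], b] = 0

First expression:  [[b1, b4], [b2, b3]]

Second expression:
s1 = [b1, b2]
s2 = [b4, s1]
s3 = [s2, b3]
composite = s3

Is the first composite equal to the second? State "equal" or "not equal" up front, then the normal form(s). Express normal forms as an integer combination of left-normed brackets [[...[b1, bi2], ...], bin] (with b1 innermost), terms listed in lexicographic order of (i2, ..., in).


not equal — first [[[b1, b4], b2], b3] - [[[b1, b4], b3], b2], second -[[[b1, b2], b4], b3]

The first composite normalizes to [[[b1, b4], b2], b3] - [[[b1, b4], b3], b2]
The second composite normalizes to -[[[b1, b2], b4], b3]
No match — not equal.


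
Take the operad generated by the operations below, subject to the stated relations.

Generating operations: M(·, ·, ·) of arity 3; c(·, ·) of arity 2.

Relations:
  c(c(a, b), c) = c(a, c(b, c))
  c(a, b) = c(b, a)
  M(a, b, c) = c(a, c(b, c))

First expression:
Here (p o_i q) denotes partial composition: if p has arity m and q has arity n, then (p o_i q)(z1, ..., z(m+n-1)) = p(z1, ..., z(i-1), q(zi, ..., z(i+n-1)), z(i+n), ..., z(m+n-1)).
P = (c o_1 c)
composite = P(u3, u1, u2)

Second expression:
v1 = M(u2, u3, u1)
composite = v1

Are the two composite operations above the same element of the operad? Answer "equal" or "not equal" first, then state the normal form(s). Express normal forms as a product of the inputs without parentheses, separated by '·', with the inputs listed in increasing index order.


equal; the common form is u1 · u2 · u3

The first expression reduces to u1 · u2 · u3
The second expression reduces to u1 · u2 · u3
One common form — equal.


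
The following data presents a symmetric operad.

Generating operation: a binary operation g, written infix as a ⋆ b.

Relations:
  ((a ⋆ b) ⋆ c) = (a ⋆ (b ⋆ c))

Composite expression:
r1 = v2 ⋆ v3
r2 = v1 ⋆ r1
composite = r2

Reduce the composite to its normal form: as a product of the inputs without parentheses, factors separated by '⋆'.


v1 ⋆ v2 ⋆ v3

Under associativity of g, the answer is the v's in reading order.
(v2 ⋆ v3) reduces to v2 ⋆ v3
(v1 ⋆ (v2 ⋆ v3)) reduces to v1 ⋆ v2 ⋆ v3


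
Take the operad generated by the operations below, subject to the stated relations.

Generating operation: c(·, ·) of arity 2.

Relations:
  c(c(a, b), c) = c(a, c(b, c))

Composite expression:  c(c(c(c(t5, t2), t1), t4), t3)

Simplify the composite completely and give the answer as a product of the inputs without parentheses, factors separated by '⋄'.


t5 ⋄ t2 ⋄ t1 ⋄ t4 ⋄ t3

Under associativity of c, the answer is the t's in reading order.
c(t5, t2) flattens to t5 ⋄ t2
c(c(t5, t2), t1) flattens to t5 ⋄ t2 ⋄ t1
c(c(c(t5, t2), t1), t4) flattens to t5 ⋄ t2 ⋄ t1 ⋄ t4
c(c(c(c(t5, t2), t1), t4), t3) flattens to t5 ⋄ t2 ⋄ t1 ⋄ t4 ⋄ t3


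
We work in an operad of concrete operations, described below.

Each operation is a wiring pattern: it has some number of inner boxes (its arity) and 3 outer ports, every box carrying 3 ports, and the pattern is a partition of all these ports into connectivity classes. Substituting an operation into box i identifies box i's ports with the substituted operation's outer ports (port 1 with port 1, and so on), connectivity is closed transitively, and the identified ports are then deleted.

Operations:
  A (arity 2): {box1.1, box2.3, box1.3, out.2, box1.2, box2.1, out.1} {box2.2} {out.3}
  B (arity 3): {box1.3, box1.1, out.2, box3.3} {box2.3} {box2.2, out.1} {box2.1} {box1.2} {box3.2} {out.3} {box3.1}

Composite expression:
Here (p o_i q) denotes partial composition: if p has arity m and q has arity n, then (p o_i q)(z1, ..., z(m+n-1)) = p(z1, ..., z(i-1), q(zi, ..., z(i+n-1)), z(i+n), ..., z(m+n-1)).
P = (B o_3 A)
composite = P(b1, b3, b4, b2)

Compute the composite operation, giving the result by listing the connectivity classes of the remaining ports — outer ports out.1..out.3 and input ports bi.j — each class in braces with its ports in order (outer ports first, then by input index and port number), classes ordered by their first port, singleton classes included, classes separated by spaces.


{out.1, b3.2} {out.2, b1.1, b1.3} {out.3} {b1.2} {b2.1, b2.3, b4.1, b4.2, b4.3} {b2.2} {b3.1} {b3.3}

Reachability decides: close wires over B-identified ports.
after A, the pattern on (b4, b2) reads {out.1, out.2, b2.1, b2.3, b4.1, b4.2, b4.3} {out.3} {b2.2} (out.j = its outer ports)
after B, the pattern on (b1, b3, b4, b2) reads {out.1, b3.2} {out.2, b1.1, b1.3} {out.3} {b1.2} {b2.1, b2.3, b4.1, b4.2, b4.3} {b2.2} {b3.1} {b3.3} (out.j = its outer ports)


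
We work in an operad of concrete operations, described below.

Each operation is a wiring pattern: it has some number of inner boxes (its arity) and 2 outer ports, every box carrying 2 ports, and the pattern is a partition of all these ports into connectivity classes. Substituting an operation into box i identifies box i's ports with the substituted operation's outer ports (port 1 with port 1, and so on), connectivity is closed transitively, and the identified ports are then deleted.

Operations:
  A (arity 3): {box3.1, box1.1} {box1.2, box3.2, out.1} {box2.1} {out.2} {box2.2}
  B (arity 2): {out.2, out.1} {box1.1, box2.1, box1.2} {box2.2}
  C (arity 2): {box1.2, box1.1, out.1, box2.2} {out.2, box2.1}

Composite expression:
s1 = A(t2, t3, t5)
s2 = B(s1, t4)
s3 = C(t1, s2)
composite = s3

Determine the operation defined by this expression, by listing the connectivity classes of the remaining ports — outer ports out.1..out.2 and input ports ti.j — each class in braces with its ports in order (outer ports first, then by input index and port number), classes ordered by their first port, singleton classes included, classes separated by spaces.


Two ports join when wires chain via C-identified ports.
A over (t2, t3, t5) gives {out.1, t2.2, t5.2} {out.2} {t2.1, t5.1} {t3.1} {t3.2}, out.j being that stage's outer ports
B over (t2, t3, t5, t4) gives {out.1, out.2} {t2.1, t5.1} {t2.2, t4.1, t5.2} {t3.1} {t3.2} {t4.2}, out.j being that stage's outer ports
C over (t1, t2, t3, t5, t4) gives {out.1, out.2, t1.1, t1.2} {t2.1, t5.1} {t2.2, t4.1, t5.2} {t3.1} {t3.2} {t4.2}, out.j being that stage's outer ports

{out.1, out.2, t1.1, t1.2} {t2.1, t5.1} {t2.2, t4.1, t5.2} {t3.1} {t3.2} {t4.2}


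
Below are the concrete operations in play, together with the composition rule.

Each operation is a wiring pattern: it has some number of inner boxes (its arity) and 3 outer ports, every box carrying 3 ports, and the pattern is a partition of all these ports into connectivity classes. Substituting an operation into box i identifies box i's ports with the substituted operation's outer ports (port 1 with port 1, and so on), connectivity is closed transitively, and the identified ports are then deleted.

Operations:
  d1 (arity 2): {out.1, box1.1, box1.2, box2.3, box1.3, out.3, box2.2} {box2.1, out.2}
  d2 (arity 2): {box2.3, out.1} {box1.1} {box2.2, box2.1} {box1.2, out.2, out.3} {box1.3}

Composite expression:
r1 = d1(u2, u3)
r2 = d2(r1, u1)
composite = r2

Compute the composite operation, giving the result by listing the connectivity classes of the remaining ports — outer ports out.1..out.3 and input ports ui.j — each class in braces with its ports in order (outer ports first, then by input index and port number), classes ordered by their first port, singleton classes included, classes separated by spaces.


{out.1, u1.3} {out.2, out.3, u3.1} {u1.1, u1.2} {u2.1, u2.2, u2.3, u3.2, u3.3}

Substituting into d2 glues patterns; closure does the rest.
after d1, the pattern on (u2, u3) reads {out.1, out.3, u2.1, u2.2, u2.3, u3.2, u3.3} {out.2, u3.1} (out.j = its outer ports)
after d2, the pattern on (u2, u3, u1) reads {out.1, u1.3} {out.2, out.3, u3.1} {u1.1, u1.2} {u2.1, u2.2, u2.3, u3.2, u3.3} (out.j = its outer ports)


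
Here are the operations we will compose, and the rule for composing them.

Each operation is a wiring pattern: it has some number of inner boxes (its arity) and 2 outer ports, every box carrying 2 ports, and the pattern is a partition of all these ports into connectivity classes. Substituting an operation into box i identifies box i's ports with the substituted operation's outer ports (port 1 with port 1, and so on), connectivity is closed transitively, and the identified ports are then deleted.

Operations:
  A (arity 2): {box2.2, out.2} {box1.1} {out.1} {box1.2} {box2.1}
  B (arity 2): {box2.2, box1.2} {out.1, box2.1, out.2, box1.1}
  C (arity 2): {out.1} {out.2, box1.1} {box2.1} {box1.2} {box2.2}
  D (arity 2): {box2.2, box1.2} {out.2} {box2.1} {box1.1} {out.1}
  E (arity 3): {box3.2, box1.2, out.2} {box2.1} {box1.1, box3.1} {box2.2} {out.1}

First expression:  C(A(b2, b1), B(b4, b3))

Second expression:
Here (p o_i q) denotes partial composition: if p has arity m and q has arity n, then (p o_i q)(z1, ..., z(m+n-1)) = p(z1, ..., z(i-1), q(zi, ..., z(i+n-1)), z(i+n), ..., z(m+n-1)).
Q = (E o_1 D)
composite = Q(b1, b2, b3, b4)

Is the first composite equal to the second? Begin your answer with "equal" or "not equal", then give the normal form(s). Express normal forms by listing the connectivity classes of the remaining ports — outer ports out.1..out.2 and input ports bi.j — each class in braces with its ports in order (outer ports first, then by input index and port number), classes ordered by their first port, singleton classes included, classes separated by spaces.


not equal: they reduce to {out.1} {out.2} {b1.1} {b1.2} {b2.1} {b2.2} {b3.1, b4.1} {b3.2, b4.2} and {out.1} {out.2, b4.2} {b1.1} {b1.2, b2.2} {b2.1} {b3.1} {b3.2} {b4.1}

In normal form, the first expression is {out.1} {out.2} {b1.1} {b1.2} {b2.1} {b2.2} {b3.1, b4.1} {b3.2, b4.2}
In normal form, the second expression is {out.1} {out.2, b4.2} {b1.1} {b1.2, b2.2} {b2.1} {b3.1} {b3.2} {b4.1}
Distinct normal forms: not equal.


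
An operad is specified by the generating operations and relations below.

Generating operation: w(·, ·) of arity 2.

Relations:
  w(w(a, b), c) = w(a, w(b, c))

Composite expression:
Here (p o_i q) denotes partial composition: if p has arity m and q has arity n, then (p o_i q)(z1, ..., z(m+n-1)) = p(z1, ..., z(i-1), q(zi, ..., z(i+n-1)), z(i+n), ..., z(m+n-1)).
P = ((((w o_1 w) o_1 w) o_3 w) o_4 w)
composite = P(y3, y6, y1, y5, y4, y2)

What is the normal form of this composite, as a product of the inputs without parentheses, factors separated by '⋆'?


Every regrouping of w is equal, so read the y-inputs in written order.
w(y3, y6) flattens to y3 ⋆ y6
w(y5, y4) flattens to y5 ⋆ y4
w(y1, w(y5, y4)) flattens to y1 ⋆ y5 ⋆ y4
w(w(y3, y6), w(y1, w(y5, y4))) flattens to y3 ⋆ y6 ⋆ y1 ⋆ y5 ⋆ y4
w(w(w(y3, y6), w(y1, w(y5, y4))), y2) flattens to y3 ⋆ y6 ⋆ y1 ⋆ y5 ⋆ y4 ⋆ y2

y3 ⋆ y6 ⋆ y1 ⋆ y5 ⋆ y4 ⋆ y2


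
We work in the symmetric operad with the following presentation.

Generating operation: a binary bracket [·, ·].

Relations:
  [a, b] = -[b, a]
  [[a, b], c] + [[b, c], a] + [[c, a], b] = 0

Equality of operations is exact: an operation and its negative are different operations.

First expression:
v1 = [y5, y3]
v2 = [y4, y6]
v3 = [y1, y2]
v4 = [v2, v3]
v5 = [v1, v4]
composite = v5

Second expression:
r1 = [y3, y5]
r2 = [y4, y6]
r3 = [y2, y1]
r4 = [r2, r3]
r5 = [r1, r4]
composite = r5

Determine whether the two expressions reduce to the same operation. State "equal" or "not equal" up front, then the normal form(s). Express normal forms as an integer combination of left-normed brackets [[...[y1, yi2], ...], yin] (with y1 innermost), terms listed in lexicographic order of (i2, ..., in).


equal — both sides give -[[[[[y1, y2], y4], y6], y3], y5] + [[[[[y1, y2], y4], y6], y5], y3] + [[[[[y1, y2], y6], y4], y3], y5] - [[[[[y1, y2], y6], y4], y5], y3]


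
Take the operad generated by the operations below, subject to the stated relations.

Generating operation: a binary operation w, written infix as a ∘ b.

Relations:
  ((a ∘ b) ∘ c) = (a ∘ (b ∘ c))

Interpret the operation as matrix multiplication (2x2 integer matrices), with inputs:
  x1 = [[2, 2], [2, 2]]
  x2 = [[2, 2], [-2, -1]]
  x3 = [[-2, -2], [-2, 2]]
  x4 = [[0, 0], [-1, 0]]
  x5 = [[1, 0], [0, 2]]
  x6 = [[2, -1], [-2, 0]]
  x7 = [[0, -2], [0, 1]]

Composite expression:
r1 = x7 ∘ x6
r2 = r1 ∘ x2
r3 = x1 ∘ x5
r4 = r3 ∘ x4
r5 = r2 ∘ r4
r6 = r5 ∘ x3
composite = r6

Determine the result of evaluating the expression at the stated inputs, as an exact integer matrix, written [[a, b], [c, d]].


(x7 ∘ x6) = [[4, 0], [-2, 0]]
((x7 ∘ x6) ∘ x2) = [[8, 8], [-4, -4]]
(x1 ∘ x5) = [[2, 4], [2, 4]]
((x1 ∘ x5) ∘ x4) = [[-4, 0], [-4, 0]]
(((x7 ∘ x6) ∘ x2) ∘ ((x1 ∘ x5) ∘ x4)) = [[-64, 0], [32, 0]]
((((x7 ∘ x6) ∘ x2) ∘ ((x1 ∘ x5) ∘ x4)) ∘ x3) = [[128, 128], [-64, -64]]

[[128, 128], [-64, -64]]


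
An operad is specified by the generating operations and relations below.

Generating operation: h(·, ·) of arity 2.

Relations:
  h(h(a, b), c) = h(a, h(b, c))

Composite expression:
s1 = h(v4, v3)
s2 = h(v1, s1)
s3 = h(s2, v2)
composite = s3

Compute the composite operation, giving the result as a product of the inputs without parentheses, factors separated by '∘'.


v1 ∘ v4 ∘ v3 ∘ v2

Associativity of h dissolves the nesting; only the v-input order survives.
h(v4, v3) spells out as v4 ∘ v3
h(v1, h(v4, v3)) spells out as v1 ∘ v4 ∘ v3
h(h(v1, h(v4, v3)), v2) spells out as v1 ∘ v4 ∘ v3 ∘ v2


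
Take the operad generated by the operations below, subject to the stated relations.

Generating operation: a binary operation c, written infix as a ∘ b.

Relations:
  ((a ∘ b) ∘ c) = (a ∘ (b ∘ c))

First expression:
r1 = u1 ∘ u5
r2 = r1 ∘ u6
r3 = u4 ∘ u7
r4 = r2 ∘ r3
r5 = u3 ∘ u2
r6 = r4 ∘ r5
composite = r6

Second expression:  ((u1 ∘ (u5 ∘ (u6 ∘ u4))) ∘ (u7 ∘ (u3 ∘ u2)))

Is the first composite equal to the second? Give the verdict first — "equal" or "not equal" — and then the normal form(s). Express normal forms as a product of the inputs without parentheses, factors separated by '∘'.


equal; the common form is u1 ∘ u5 ∘ u6 ∘ u4 ∘ u7 ∘ u3 ∘ u2

Reducing the first expression gives u1 ∘ u5 ∘ u6 ∘ u4 ∘ u7 ∘ u3 ∘ u2
Reducing the second expression gives u1 ∘ u5 ∘ u6 ∘ u4 ∘ u7 ∘ u3 ∘ u2
Identical normal forms: equal.


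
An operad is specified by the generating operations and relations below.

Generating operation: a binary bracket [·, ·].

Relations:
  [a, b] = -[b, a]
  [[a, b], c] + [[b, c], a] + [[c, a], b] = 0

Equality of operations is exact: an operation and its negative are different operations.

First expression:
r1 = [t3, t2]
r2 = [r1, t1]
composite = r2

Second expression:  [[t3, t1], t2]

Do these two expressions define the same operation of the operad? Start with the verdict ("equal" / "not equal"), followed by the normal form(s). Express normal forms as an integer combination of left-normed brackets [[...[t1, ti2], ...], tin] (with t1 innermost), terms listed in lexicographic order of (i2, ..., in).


not equal; first: [[t1, t2], t3] - [[t1, t3], t2]; second: -[[t1, t3], t2]

The first expression, normalized: [[t1, t2], t3] - [[t1, t3], t2]
The second expression, normalized: -[[t1, t3], t2]
The forms do not match — not equal.


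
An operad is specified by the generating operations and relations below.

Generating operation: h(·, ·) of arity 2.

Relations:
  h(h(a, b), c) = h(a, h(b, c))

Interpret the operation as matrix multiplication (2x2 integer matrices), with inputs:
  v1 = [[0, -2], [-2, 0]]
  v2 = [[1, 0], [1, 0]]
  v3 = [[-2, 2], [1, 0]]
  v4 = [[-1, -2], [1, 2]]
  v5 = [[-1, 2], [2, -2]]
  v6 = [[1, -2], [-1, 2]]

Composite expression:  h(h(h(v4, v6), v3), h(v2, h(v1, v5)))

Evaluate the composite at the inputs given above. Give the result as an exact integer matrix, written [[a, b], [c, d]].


[[8, -8], [-8, 8]]

h(v4, v6) = [[1, -2], [-1, 2]]
h(h(v4, v6), v3) = [[-4, 2], [4, -2]]
h(v1, v5) = [[-4, 4], [2, -4]]
h(v2, h(v1, v5)) = [[-4, 4], [-4, 4]]
h(h(h(v4, v6), v3), h(v2, h(v1, v5))) = [[8, -8], [-8, 8]]


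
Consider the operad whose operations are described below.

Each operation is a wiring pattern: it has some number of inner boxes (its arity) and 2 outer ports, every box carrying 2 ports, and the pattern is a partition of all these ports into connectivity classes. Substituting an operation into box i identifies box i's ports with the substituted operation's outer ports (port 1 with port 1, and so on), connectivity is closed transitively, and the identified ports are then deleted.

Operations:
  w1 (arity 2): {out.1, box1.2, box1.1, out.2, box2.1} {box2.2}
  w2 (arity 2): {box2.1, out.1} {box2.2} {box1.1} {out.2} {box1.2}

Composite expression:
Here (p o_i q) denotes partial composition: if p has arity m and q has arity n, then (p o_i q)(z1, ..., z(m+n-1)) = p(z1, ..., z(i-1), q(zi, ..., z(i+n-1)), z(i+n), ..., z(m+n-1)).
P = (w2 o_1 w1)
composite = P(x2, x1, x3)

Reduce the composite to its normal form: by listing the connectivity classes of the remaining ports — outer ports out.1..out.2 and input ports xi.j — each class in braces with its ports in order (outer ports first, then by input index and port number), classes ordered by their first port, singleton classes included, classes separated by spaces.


Reachability decides: close wires over w2-identified ports.
after w1, the pattern on (x2, x1) reads {out.1, out.2, x1.1, x2.1, x2.2} {x1.2} (out.j = its outer ports)
after w2, the pattern on (x2, x1, x3) reads {out.1, x3.1} {out.2} {x1.1, x2.1, x2.2} {x1.2} {x3.2} (out.j = its outer ports)

{out.1, x3.1} {out.2} {x1.1, x2.1, x2.2} {x1.2} {x3.2}


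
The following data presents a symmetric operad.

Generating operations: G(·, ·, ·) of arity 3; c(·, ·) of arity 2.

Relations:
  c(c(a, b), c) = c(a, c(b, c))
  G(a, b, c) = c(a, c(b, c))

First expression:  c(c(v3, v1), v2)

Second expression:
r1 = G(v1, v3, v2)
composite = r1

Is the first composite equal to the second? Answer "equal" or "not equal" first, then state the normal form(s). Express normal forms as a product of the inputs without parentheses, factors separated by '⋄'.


not equal: they reduce to v3 ⋄ v1 ⋄ v2 and v1 ⋄ v3 ⋄ v2

Normal form of the first expression: v3 ⋄ v1 ⋄ v2
Normal form of the second expression: v1 ⋄ v3 ⋄ v2
No match — not equal.


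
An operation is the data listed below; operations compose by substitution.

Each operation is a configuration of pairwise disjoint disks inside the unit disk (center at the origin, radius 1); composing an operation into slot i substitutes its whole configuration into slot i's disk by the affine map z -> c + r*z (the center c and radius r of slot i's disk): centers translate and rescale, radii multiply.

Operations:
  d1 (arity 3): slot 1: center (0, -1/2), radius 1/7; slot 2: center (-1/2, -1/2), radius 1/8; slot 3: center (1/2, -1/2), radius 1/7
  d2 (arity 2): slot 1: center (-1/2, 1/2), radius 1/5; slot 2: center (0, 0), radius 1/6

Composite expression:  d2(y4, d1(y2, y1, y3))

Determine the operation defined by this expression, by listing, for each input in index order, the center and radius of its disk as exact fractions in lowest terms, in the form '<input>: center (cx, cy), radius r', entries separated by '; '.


Affine substitution under d2: radii multiply and y-centers shift.
input y4: composing its 1 substitution step yields center (-1/2, 1/2), radius 1/5
input y2: composing its 2 substitution steps yields center (0, -1/12), radius 1/42
input y1: composing its 2 substitution steps yields center (-1/12, -1/12), radius 1/48
input y3: composing its 2 substitution steps yields center (1/12, -1/12), radius 1/42

y1: center (-1/12, -1/12), radius 1/48; y2: center (0, -1/12), radius 1/42; y3: center (1/12, -1/12), radius 1/42; y4: center (-1/2, 1/2), radius 1/5


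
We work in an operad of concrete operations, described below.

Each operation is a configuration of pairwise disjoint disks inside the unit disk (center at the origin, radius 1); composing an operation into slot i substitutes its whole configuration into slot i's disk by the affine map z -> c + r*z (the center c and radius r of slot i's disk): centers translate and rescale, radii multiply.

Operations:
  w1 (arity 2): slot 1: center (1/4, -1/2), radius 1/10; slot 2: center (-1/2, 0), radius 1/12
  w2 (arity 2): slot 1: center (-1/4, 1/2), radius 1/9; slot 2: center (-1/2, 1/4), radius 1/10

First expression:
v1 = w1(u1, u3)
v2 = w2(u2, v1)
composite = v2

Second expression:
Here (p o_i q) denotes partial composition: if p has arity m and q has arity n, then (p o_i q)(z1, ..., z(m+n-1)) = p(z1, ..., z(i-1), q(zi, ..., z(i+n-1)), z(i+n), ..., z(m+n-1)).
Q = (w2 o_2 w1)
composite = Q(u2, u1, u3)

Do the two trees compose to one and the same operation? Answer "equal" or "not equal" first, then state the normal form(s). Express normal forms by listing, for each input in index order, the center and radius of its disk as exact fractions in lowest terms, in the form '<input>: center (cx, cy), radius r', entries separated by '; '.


The first expression reduces to u1: center (-19/40, 1/5), radius 1/100; u2: center (-1/4, 1/2), radius 1/9; u3: center (-11/20, 1/4), radius 1/120
The second expression reduces to u1: center (-19/40, 1/5), radius 1/100; u2: center (-1/4, 1/2), radius 1/9; u3: center (-11/20, 1/4), radius 1/120
Same normal form: equal.

equal — both sides give u1: center (-19/40, 1/5), radius 1/100; u2: center (-1/4, 1/2), radius 1/9; u3: center (-11/20, 1/4), radius 1/120


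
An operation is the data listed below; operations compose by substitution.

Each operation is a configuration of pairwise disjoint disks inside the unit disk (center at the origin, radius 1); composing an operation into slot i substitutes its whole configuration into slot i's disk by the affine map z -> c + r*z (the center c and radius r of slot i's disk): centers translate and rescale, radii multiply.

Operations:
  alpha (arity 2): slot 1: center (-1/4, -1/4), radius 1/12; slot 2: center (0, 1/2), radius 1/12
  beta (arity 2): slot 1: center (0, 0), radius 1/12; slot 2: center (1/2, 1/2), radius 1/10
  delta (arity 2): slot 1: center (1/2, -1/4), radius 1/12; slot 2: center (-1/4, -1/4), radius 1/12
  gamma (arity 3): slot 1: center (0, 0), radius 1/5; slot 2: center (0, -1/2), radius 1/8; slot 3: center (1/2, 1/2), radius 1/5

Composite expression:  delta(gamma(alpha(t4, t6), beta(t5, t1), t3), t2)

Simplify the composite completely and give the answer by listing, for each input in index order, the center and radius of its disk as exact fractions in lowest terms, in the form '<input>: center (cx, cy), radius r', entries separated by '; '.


t1: center (97/192, -55/192), radius 1/960; t2: center (-1/4, -1/4), radius 1/12; t3: center (13/24, -5/24), radius 1/60; t4: center (119/240, -61/240), radius 1/720; t5: center (1/2, -7/24), radius 1/1152; t6: center (1/2, -29/120), radius 1/720


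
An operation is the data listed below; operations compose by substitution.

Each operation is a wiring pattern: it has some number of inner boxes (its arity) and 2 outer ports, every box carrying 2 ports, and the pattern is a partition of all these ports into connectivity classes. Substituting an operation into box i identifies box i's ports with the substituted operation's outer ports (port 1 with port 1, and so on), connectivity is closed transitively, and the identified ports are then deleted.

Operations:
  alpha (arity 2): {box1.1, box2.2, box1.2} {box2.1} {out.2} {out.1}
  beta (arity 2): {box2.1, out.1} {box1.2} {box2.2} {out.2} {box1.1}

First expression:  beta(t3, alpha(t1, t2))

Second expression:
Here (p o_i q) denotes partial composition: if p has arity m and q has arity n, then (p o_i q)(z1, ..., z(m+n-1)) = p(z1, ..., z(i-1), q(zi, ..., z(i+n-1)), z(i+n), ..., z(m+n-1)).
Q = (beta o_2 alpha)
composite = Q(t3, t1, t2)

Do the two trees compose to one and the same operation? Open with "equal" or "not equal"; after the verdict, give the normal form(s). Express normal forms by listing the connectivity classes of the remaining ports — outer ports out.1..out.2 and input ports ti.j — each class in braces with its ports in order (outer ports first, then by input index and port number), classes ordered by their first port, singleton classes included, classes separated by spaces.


equal; the common form is {out.1} {out.2} {t1.1, t1.2, t2.2} {t2.1} {t3.1} {t3.2}

Normal form of the first expression: {out.1} {out.2} {t1.1, t1.2, t2.2} {t2.1} {t3.1} {t3.2}
Normal form of the second expression: {out.1} {out.2} {t1.1, t1.2, t2.2} {t2.1} {t3.1} {t3.2}
The normal forms match — equal.
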